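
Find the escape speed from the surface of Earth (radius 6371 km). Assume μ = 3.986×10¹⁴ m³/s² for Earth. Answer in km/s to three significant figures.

v_esc ≈ 11.2 km/s

r = R = 6.371×10⁶ m.
Escape speed v_esc = √(2μ/r) = √(2 × 3.986×10¹⁴ / 6.371×10⁶) = √(1.251×10⁸) = 11190 m/s.
= 11.19 km/s.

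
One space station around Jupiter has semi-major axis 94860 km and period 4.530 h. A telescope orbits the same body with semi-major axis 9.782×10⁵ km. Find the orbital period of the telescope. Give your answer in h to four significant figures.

T₂ ≈ 150.0 h

Kepler's third law: T² ∝ a³, so T₂ = T₁ (a₂/a₁)^(3/2).
a₂/a₁ = 10.31, (a₂/a₁)^(3/2) = 33.11.
T₂ = 4.530 × 33.11 = 150.0 h.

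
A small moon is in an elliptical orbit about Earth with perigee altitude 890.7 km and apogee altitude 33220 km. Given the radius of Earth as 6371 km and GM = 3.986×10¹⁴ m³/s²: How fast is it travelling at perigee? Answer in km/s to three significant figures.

v ≈ 9.63 km/s

r_p = 6371 + 890.7 = 7261.7 km = 7.2617×10⁶ m.
r_a = 6371 + 33220 = 39591 km = 3.9591×10⁷ m.
Semi-major axis a = (r_p + r_a)/2 = 23426 km = 2.343×10⁷ m.
Vis-viva: v² = μ(2/r − 1/a) = 3.986×10¹⁴ × (2.754×10⁻⁷ − 4.269×10⁻⁸) = 9.277×10⁷ m²/s².
v = 9632 m/s = 9.632 km/s.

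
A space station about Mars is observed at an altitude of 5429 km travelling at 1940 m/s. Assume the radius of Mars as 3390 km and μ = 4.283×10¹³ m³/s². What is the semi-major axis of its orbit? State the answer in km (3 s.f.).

a ≈ 7200 km

r = 3390 + 5429 = 8819.0 km = 8.819×10⁶ m.
Vis-viva rearranged: 1/a = 2/r − v²/μ = 2.268×10⁻⁷ − 8.787×10⁻⁸ = 1.389×10⁻⁷ m⁻¹.
a = 7.199×10⁶ m = 7198.9 km.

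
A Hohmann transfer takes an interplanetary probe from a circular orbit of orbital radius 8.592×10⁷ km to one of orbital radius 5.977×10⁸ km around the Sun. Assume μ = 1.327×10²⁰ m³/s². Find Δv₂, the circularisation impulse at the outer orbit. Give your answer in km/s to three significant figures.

Δv ≈ 7.43 km/s

r₁ = 8.592×10⁷ km = 8.592×10¹⁰ m.
r₂ = 5.977×10⁸ km = 5.977×10¹¹ m.
Transfer ellipse a_t = (r₁ + r₂)/2 = 3.418×10¹¹ m.
At r₁: circular v_c1 = √(μ/r₁) = 39300 m/s; transfer-perihelion v_p = √[μ(2/r₁ − 1/a_t)] = 51970 m/s.
At r₂: circular v_c2 = √(μ/r₂) = 14900 m/s; transfer-aphelion v_a = √[μ(2/r₂ − 1/a_t)] = 7470 m/s.
Δv₂ = v_c2 − v_a = 7430 m/s.
= 7.430 km/s.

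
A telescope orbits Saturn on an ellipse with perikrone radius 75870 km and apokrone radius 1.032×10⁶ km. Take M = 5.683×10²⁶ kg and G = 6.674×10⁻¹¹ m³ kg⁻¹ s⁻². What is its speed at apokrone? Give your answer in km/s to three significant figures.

v ≈ 2.24 km/s

μ = GM = 6.674×10⁻¹¹ × 5.683×10²⁶ = 3.793×10¹⁶ m³/s².
Semi-major axis a = (r_p + r_a)/2 = 5.5394×10⁵ km = 5.539×10⁸ m.
Vis-viva: v² = μ(2/r − 1/a) = 3.793×10¹⁶ × (1.938×10⁻⁹ − 1.805×10⁻⁹) = 5.034×10⁶ m²/s².
v = 2244 m/s = 2.244 km/s.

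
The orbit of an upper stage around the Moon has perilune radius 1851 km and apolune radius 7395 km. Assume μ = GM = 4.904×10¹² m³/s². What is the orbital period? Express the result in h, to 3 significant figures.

Semi-major axis a = (r_p + r_a)/2 = (1851.0 + 7395.0)/2 = 4623.0 km = 4.623×10⁶ m.
By Kepler's third law T = 2π√(a³/μ) = 2π × 4.489×10³ = 2.820×10⁴ s.
= 7.834 h.

T ≈ 7.83 h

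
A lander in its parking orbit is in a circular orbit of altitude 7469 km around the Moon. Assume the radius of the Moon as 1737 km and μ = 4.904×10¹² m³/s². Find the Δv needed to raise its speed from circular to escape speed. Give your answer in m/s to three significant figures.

r = 1737 + 7469 = 9206.0 km = 9.2060×10⁶ m.
Circular speed v_c = √(μ/r) = 729.9 m/s.
Escape speed v_esc = √(2μ/r) = √2 × v_c = 1032 m/s.
Δv = v_esc − v_c = 302.3 m/s.

Δv ≈ 302 m/s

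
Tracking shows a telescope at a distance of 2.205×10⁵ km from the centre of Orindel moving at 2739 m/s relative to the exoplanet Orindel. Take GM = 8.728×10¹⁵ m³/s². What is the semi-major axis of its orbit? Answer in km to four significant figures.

r = 2.205×10⁸ m.
Specific orbital energy ε = v²/2 − μ/r = (2739)²/2 − 8.728×10¹⁵/2.205×10⁸ = -3.583×10⁷ J/kg.
Since ε = −μ/(2a), a = −μ/(2ε) = 1.218×10⁸ m = 1.2179×10⁵ km.

a ≈ 1.218×10⁵ km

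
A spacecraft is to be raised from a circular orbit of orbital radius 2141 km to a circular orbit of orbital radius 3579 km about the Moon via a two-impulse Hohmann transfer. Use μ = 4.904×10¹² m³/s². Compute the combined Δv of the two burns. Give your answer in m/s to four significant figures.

Δv_total ≈ 337.4 m/s

r₁ = 2141 km = 2.141×10⁶ m.
r₂ = 3579 km = 3.579×10⁶ m.
Transfer ellipse a_t = (r₁ + r₂)/2 = 2.860×10⁶ m.
At r₁: circular v_c1 = √(μ/r₁) = 1513 m/s; transfer-perilune v_p = √[μ(2/r₁ − 1/a_t)] = 1693 m/s.
Δv₁ = v_p − v_c1 = 179.6 m/s.
At r₂: circular v_c2 = √(μ/r₂) = 1171 m/s; transfer-apolune v_a = √[μ(2/r₂ − 1/a_t)] = 1013 m/s.
Δv₂ = v_c2 − v_a = 157.8 m/s.
Total Δv = Δv₁ + Δv₂ = 337.4 m/s.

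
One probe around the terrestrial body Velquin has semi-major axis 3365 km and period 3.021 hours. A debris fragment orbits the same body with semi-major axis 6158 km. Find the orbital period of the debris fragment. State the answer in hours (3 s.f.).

Kepler's third law: T² ∝ a³, so T₂ = T₁ (a₂/a₁)^(3/2).
a₂/a₁ = 1.830, (a₂/a₁)^(3/2) = 2.476.
T₂ = 3.021 × 2.476 = 7.479 hours.

T₂ ≈ 7.48 hours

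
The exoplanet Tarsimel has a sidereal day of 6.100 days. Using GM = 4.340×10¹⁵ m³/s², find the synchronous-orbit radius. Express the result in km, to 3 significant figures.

r_sync ≈ 3.13×10⁵ km

T = 6.100 days = 5.270×10⁵ s.
A synchronous orbit has period T, so by Kepler's third law a = (μT²/4π²)^(1/3).
μT²/4π² = 4.340×10¹⁵ × (5.270×10⁵)² / 39.48 = 3.054×10²⁵ m³.
a = 3.126×10⁸ m = 3.1256×10⁵ km.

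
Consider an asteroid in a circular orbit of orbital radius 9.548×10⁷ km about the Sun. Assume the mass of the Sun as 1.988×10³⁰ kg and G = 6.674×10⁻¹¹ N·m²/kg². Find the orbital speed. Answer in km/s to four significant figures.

μ = GM = 6.674×10⁻¹¹ × 1.988×10³⁰ = 1.327×10²⁰ m³/s².
r = 9.548×10⁷ km = 9.548×10¹⁰ m.
For a circular orbit v = √(μ/r) = √(1.327×10²⁰ / 9.548×10¹⁰) = √(1.390×10⁹) = 37280 m/s.
That is 37.28 km/s.

v ≈ 37.28 km/s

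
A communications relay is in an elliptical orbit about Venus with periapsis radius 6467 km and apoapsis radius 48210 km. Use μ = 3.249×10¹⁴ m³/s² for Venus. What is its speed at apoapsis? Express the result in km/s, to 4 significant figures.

v ≈ 1.263 km/s

Semi-major axis a = (r_p + r_a)/2 = 27338 km = 2.734×10⁷ m.
Vis-viva: v² = μ(2/r − 1/a) = 3.249×10¹⁴ × (4.149×10⁻⁸ − 3.658×10⁻⁸) = 1.594×10⁶ m²/s².
v = 1263 m/s = 1.263 km/s.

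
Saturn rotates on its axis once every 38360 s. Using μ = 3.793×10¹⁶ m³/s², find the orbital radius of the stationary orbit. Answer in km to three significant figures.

A synchronous orbit has period T, so by Kepler's third law a = (μT²/4π²)^(1/3).
μT²/4π² = 3.793×10¹⁶ × (3.836×10⁴)² / 39.48 = 1.414×10²⁴ m³.
a = 1.122×10⁸ m = 1.1223×10⁵ km.

r_sync ≈ 1.12×10⁵ km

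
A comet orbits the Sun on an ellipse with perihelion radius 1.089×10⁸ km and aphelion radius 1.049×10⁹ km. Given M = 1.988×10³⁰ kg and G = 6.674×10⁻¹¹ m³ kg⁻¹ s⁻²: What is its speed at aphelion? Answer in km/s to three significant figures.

μ = GM = 6.674×10⁻¹¹ × 1.988×10³⁰ = 1.327×10²⁰ m³/s².
Semi-major axis a = (r_p + r_a)/2 = 5.7895×10⁸ km = 5.790×10¹¹ m.
Vis-viva: v² = μ(2/r − 1/a) = 1.327×10²⁰ × (1.907×10⁻¹² − 1.727×10⁻¹²) = 2.379×10⁷ m²/s².
v = 4878 m/s = 4.878 km/s.

v ≈ 4.88 km/s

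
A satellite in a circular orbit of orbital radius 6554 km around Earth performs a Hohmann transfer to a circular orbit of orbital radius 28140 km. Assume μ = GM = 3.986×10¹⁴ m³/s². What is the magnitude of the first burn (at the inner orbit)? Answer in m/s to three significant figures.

Δv ≈ 2130 m/s

r₁ = 6554 km = 6.554×10⁶ m.
r₂ = 28140 km = 2.814×10⁷ m.
Transfer ellipse a_t = (r₁ + r₂)/2 = 1.735×10⁷ m.
At r₁: circular v_c1 = √(μ/r₁) = 7799 m/s; transfer-perigee v_p = √[μ(2/r₁ − 1/a_t)] = 9933 m/s.
Δv₁ = v_p − v_c1 = 2134 m/s.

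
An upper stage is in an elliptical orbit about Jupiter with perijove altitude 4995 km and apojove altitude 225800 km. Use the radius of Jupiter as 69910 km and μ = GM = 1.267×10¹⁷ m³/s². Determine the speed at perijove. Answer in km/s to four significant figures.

v ≈ 51.95 km/s

r_p = 69910 + 4995 = 74905 km = 7.4905×10⁷ m.
r_a = 69910 + 225800 = 295710 km = 2.9571×10⁸ m.
Semi-major axis a = (r_p + r_a)/2 = 1.8531×10⁵ km = 1.853×10⁸ m.
Vis-viva: v² = μ(2/r − 1/a) = 1.267×10¹⁷ × (2.670×10⁻⁸ − 5.396×10⁻⁹) = 2.699×10⁹ m²/s².
v = 51950 m/s = 51.95 km/s.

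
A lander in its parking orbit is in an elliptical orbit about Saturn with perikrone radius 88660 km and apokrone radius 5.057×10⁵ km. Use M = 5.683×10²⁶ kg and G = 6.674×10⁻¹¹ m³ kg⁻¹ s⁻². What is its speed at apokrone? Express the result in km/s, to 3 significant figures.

v ≈ 4.73 km/s

μ = GM = 6.674×10⁻¹¹ × 5.683×10²⁶ = 3.793×10¹⁶ m³/s².
Semi-major axis a = (r_p + r_a)/2 = 2.9718×10⁵ km = 2.972×10⁸ m.
Vis-viva: v² = μ(2/r − 1/a) = 3.793×10¹⁶ × (3.955×10⁻⁹ − 3.365×10⁻⁹) = 2.238×10⁷ m²/s².
v = 4730 m/s = 4.730 km/s.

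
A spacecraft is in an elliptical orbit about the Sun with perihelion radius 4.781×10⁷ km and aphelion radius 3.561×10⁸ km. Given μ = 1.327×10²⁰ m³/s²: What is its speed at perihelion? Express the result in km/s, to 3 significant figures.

v ≈ 70.0 km/s

Semi-major axis a = (r_p + r_a)/2 = 2.0196×10⁸ km = 2.020×10¹¹ m.
Vis-viva: v² = μ(2/r − 1/a) = 1.327×10²⁰ × (4.183×10⁻¹¹ − 4.952×10⁻¹²) = 4.894×10⁹ m²/s².
v = 69960 m/s = 69.96 km/s.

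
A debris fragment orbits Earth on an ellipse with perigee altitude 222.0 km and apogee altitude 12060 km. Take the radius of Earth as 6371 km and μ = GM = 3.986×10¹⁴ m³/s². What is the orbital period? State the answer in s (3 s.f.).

T ≈ 13900 s

r_p = 6371 + 222.0 = 6593.0 km = 6.5930×10⁶ m.
r_a = 6371 + 12060 = 18431 km = 1.8431×10⁷ m.
Semi-major axis a = (r_p + r_a)/2 = (6593.0 + 18431)/2 = 12512 km = 1.251×10⁷ m.
By Kepler's third law T = 2π√(a³/μ) = 2π × 2.217×10³ = 1.393×10⁴ s.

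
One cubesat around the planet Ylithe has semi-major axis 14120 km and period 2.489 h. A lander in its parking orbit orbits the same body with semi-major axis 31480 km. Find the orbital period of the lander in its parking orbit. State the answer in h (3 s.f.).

T₂ ≈ 8.29 h

Kepler's third law: T² ∝ a³, so T₂ = T₁ (a₂/a₁)^(3/2).
a₂/a₁ = 2.229, (a₂/a₁)^(3/2) = 3.329.
T₂ = 2.489 × 3.329 = 8.286 h.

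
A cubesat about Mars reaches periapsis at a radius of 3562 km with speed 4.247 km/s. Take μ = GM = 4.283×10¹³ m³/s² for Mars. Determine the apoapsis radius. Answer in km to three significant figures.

apoapsis radius ≈ 10700 km

r_p = 3.562×10⁶ m.
Specific energy ε = v²/2 − μ/r = -3.006×10⁶ J/kg, so a = −μ/(2ε) = 7.125×10⁶ m.
The apsides satisfy r_p + r_a = 2a, so the apoapsis radius is 2a − r_p = 1.069×10⁷ m = 10688 km.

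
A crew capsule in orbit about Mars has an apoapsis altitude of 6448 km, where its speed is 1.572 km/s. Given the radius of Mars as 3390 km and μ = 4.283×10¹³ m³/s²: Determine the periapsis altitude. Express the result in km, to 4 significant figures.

r_a = 3390 + 6448 = 9838.0 km = 9.838×10⁶ m.
Specific energy ε = v²/2 − μ/r = -3.118×10⁶ J/kg, so a = −μ/(2ε) = 6.868×10⁶ m.
The apsides satisfy r_p + r_a = 2a, so the periapsis radius is 2a − r_a = 3.899×10⁶ m = 3898.7 km.
Periapsis altitude = 3898.7 − 3390 = 508.66 km.

periapsis altitude ≈ 508.7 km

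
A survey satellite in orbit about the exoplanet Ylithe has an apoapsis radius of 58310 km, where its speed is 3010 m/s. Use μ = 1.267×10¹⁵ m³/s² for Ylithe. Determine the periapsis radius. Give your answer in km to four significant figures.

r_a = 5.831×10⁷ m.
Specific energy ε = v²/2 − μ/r = -1.720×10⁷ J/kg, so a = −μ/(2ε) = 3.683×10⁷ m.
The apsides satisfy r_p + r_a = 2a, so the periapsis radius is 2a − r_a = 1.536×10⁷ m = 15359 km.

periapsis radius ≈ 15360 km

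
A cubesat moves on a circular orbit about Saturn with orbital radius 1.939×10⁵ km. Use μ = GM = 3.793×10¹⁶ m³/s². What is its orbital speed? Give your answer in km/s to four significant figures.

r = 1.939×10⁵ km = 1.939×10⁸ m.
For a circular orbit v = √(μ/r) = √(3.793×10¹⁶ / 1.939×10⁸) = √(1.956×10⁸) = 13990 m/s.
That is 13.99 km/s.

v ≈ 13.99 km/s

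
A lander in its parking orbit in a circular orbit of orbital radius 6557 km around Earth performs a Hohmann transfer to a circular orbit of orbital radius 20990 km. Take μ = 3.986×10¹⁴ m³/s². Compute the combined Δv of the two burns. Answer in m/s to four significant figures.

r₁ = 6557 km = 6.557×10⁶ m.
r₂ = 20990 km = 2.099×10⁷ m.
Transfer ellipse a_t = (r₁ + r₂)/2 = 1.377×10⁷ m.
At r₁: circular v_c1 = √(μ/r₁) = 7797 m/s; transfer-perigee v_p = √[μ(2/r₁ − 1/a_t)] = 9625 m/s.
Δv₁ = v_p − v_c1 = 1828 m/s.
At r₂: circular v_c2 = √(μ/r₂) = 4358 m/s; transfer-apogee v_a = √[μ(2/r₂ − 1/a_t)] = 3007 m/s.
Δv₂ = v_c2 − v_a = 1351 m/s.
Total Δv = Δv₁ + Δv₂ = 3179 m/s.

Δv_total ≈ 3179 m/s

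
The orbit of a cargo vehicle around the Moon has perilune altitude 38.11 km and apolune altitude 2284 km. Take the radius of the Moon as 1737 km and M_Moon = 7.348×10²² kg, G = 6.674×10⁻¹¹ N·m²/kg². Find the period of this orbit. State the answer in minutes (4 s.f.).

μ = GM = 6.674×10⁻¹¹ × 7.348×10²² = 4.904×10¹² m³/s².
r_p = 1737 + 38.11 = 1775.1 km = 1.7751×10⁶ m.
r_a = 1737 + 2284 = 4021.0 km = 4.0210×10⁶ m.
Semi-major axis a = (r_p + r_a)/2 = (1775.1 + 4021.0)/2 = 2898.1 km = 2.898×10⁶ m.
By Kepler's third law T = 2π√(a³/μ) = 2π × 2.228×10³ = 1.400×10⁴ s.
= 233.3 minutes.

T ≈ 233.3 minutes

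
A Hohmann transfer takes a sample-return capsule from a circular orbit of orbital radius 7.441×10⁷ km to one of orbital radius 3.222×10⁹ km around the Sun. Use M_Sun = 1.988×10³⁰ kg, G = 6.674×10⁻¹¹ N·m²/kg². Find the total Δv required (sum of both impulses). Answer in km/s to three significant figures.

μ = GM = 6.674×10⁻¹¹ × 1.988×10³⁰ = 1.327×10²⁰ m³/s².
r₁ = 7.441×10⁷ km = 7.441×10¹⁰ m.
r₂ = 3.222×10⁹ km = 3.222×10¹² m.
Transfer ellipse a_t = (r₁ + r₂)/2 = 1.648×10¹² m.
At r₁: circular v_c1 = √(μ/r₁) = 42230 m/s; transfer-perihelion v_p = √[μ(2/r₁ − 1/a_t)] = 59040 m/s.
Δv₁ = v_p − v_c1 = 16810 m/s.
At r₂: circular v_c2 = √(μ/r₂) = 6417 m/s; transfer-aphelion v_a = √[μ(2/r₂ − 1/a_t)] = 1363 m/s.
Δv₂ = v_c2 − v_a = 5054 m/s.
Total Δv = Δv₁ + Δv₂ = 21870 m/s = 21.87 km/s.

Δv_total ≈ 21.9 km/s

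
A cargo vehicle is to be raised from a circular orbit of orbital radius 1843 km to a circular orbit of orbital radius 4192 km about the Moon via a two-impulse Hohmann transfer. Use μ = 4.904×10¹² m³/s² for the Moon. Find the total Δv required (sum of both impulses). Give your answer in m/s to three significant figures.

r₁ = 1843 km = 1.843×10⁶ m.
r₂ = 4192 km = 4.192×10⁶ m.
Transfer ellipse a_t = (r₁ + r₂)/2 = 3.018×10⁶ m.
At r₁: circular v_c1 = √(μ/r₁) = 1631 m/s; transfer-perilune v_p = √[μ(2/r₁ − 1/a_t)] = 1923 m/s.
Δv₁ = v_p − v_c1 = 291.4 m/s.
At r₂: circular v_c2 = √(μ/r₂) = 1082 m/s; transfer-apolune v_a = √[μ(2/r₂ − 1/a_t)] = 845.3 m/s.
Δv₂ = v_c2 − v_a = 236.3 m/s.
Total Δv = Δv₁ + Δv₂ = 527.7 m/s.

Δv_total ≈ 528 m/s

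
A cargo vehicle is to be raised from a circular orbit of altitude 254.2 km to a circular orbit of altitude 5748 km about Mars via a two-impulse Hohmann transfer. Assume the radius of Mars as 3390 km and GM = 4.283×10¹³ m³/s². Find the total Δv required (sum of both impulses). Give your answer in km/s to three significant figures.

r₁ = 3390 + 254.2 = 3644.2 km = 3.6442×10⁶ m.
r₂ = 3390 + 5748 = 9138.0 km = 9.1380×10⁶ m.
Transfer ellipse a_t = (r₁ + r₂)/2 = 6.391×10⁶ m.
At r₁: circular v_c1 = √(μ/r₁) = 3428 m/s; transfer-periapsis v_p = √[μ(2/r₁ − 1/a_t)] = 4099 m/s.
Δv₁ = v_p − v_c1 = 671.1 m/s.
At r₂: circular v_c2 = √(μ/r₂) = 2165 m/s; transfer-apoapsis v_a = √[μ(2/r₂ − 1/a_t)] = 1635 m/s.
Δv₂ = v_c2 − v_a = 530.2 m/s.
Total Δv = Δv₁ + Δv₂ = 1201 m/s = 1.201 km/s.

Δv_total ≈ 1.20 km/s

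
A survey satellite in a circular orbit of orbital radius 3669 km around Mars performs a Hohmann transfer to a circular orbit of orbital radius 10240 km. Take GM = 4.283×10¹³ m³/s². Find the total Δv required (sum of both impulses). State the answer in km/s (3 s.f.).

r₁ = 3669 km = 3.669×10⁶ m.
r₂ = 10240 km = 1.024×10⁷ m.
Transfer ellipse a_t = (r₁ + r₂)/2 = 6.954×10⁶ m.
At r₁: circular v_c1 = √(μ/r₁) = 3417 m/s; transfer-periapsis v_p = √[μ(2/r₁ − 1/a_t)] = 4146 m/s.
Δv₁ = v_p − v_c1 = 729.2 m/s.
At r₂: circular v_c2 = √(μ/r₂) = 2045 m/s; transfer-apoapsis v_a = √[μ(2/r₂ − 1/a_t)] = 1485 m/s.
Δv₂ = v_c2 − v_a = 559.7 m/s.
Total Δv = Δv₁ + Δv₂ = 1289 m/s = 1.289 km/s.

Δv_total ≈ 1.29 km/s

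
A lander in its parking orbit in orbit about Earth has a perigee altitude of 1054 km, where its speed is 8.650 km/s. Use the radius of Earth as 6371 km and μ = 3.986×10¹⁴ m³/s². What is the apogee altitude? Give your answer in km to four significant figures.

r_p = 6371 + 1054 = 7425.0 km = 7.425×10⁶ m.
Specific energy ε = v²/2 − μ/r = -1.627×10⁷ J/kg, so a = −μ/(2ε) = 1.225×10⁷ m.
The apsides satisfy r_p + r_a = 2a, so the apogee radius is 2a − r_p = 1.707×10⁷ m = 17071 km.
Apogee altitude = 17071 − 6371 = 10700 km.

apogee altitude ≈ 10700 km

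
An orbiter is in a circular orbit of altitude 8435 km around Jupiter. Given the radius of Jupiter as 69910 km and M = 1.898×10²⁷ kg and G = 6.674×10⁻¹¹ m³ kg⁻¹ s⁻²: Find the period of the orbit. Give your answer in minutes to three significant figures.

μ = GM = 6.674×10⁻¹¹ × 1.898×10²⁷ = 1.267×10¹⁷ m³/s².
r = 69910 + 8435 = 78345 km = 7.8345×10⁷ m.
Kepler's third law: T = 2π√(r³/μ) = 2π√((7.834×10⁷)³ / 1.267×10¹⁷).
r³/μ = 3.796×10⁶ s², so T = 2π × 1.948×10³ = 1.224×10⁴ s.
Converting: 1.224×10⁴ s ÷ 60.00 = 204.0 minutes.

T ≈ 204 minutes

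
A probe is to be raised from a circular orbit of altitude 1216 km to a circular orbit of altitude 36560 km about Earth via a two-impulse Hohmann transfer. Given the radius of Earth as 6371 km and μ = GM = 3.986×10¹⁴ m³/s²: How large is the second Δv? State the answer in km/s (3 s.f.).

r₁ = 6371 + 1216 = 7587.0 km = 7.5870×10⁶ m.
r₂ = 6371 + 36560 = 42931 km = 4.2931×10⁷ m.
Transfer ellipse a_t = (r₁ + r₂)/2 = 2.526×10⁷ m.
At r₁: circular v_c1 = √(μ/r₁) = 7248 m/s; transfer-perigee v_p = √[μ(2/r₁ − 1/a_t)] = 9450 m/s.
At r₂: circular v_c2 = √(μ/r₂) = 3047 m/s; transfer-apogee v_a = √[μ(2/r₂ − 1/a_t)] = 1670 m/s.
Δv₂ = v_c2 − v_a = 1377 m/s.
= 1.377 km/s.

Δv ≈ 1.38 km/s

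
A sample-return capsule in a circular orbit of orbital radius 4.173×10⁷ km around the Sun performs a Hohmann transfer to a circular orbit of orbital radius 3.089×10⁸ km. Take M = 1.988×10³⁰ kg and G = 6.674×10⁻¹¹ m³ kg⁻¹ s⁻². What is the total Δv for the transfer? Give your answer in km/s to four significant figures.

μ = GM = 6.674×10⁻¹¹ × 1.988×10³⁰ = 1.327×10²⁰ m³/s².
r₁ = 4.173×10⁷ km = 4.173×10¹⁰ m.
r₂ = 3.089×10⁸ km = 3.089×10¹¹ m.
Transfer ellipse a_t = (r₁ + r₂)/2 = 1.753×10¹¹ m.
At r₁: circular v_c1 = √(μ/r₁) = 56390 m/s; transfer-perihelion v_p = √[μ(2/r₁ − 1/a_t)] = 74850 m/s.
Δv₁ = v_p − v_c1 = 18460 m/s.
At r₂: circular v_c2 = √(μ/r₂) = 20720 m/s; transfer-aphelion v_a = √[μ(2/r₂ − 1/a_t)] = 10110 m/s.
Δv₂ = v_c2 − v_a = 10610 m/s.
Total Δv = Δv₁ + Δv₂ = 29070 m/s = 29.07 km/s.

Δv_total ≈ 29.07 km/s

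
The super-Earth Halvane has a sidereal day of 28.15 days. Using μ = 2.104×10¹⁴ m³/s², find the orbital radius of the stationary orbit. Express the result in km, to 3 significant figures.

r_sync ≈ 3.16×10⁵ km

T = 28.15 days = 2.432×10⁶ s.
A synchronous orbit has period T, so by Kepler's third law a = (μT²/4π²)^(1/3).
μT²/4π² = 2.104×10¹⁴ × (2.432×10⁶)² / 39.48 = 3.153×10²⁵ m³.
a = 3.159×10⁸ m = 3.1591×10⁵ km.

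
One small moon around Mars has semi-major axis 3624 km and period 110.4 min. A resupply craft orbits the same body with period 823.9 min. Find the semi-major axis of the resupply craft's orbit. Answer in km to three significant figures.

Kepler's third law: a³ ∝ T², so a₂ = a₁ (T₂/T₁)^(2/3).
T₂/T₁ = 7.463, (T₂/T₁)^(2/3) = 3.819.
a₂ = 3624 × 3.819 = 13840 km.

a₂ ≈ 13800 km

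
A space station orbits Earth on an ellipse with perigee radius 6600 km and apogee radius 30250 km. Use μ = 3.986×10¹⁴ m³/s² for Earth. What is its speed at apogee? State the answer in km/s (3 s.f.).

v ≈ 2.17 km/s

Semi-major axis a = (r_p + r_a)/2 = 18425 km = 1.842×10⁷ m.
Vis-viva: v² = μ(2/r − 1/a) = 3.986×10¹⁴ × (6.612×10⁻⁸ − 5.427×10⁻⁸) = 4.720×10⁶ m²/s².
v = 2173 m/s = 2.173 km/s.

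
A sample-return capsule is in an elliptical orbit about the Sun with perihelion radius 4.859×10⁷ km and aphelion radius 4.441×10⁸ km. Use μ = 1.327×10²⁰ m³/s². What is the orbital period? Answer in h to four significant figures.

Semi-major axis a = (r_p + r_a)/2 = (4.8590×10⁷ + 4.4410×10⁸)/2 = 2.4634×10⁸ km = 2.463×10¹¹ m.
By Kepler's third law T = 2π√(a³/μ) = 2π × 1.061×10⁷ = 6.669×10⁷ s.
= 18520 h.

T ≈ 18520 h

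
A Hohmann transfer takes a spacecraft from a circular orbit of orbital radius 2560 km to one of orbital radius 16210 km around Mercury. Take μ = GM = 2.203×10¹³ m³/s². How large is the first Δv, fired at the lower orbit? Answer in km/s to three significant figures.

Δv ≈ 0.922 km/s

r₁ = 2560 km = 2.560×10⁶ m.
r₂ = 16210 km = 1.621×10⁷ m.
Transfer ellipse a_t = (r₁ + r₂)/2 = 9.385×10⁶ m.
At r₁: circular v_c1 = √(μ/r₁) = 2934 m/s; transfer-periherm v_p = √[μ(2/r₁ − 1/a_t)] = 3855 m/s.
Δv₁ = v_p − v_c1 = 921.8 m/s.
= 0.9218 km/s.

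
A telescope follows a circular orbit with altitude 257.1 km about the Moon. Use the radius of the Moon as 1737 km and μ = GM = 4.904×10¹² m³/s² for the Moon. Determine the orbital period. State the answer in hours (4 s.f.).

r = 1737 + 257.1 = 1994.1 km = 1.9941×10⁶ m.
Kepler's third law: T = 2π√(r³/μ) = 2π√((1.994×10⁶)³ / 4.904×10¹²).
r³/μ = 1.617×10⁶ s², so T = 2π × 1.272×10³ = 7.990×10³ s.
Converting: 7.990×10³ s ÷ 3600 = 2.219 hours.

T ≈ 2.219 hours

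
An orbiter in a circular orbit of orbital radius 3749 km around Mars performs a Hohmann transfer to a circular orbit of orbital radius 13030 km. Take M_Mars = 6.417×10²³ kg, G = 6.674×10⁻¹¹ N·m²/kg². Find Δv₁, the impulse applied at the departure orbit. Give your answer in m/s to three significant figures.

μ = GM = 6.674×10⁻¹¹ × 6.417×10²³ = 4.283×10¹³ m³/s².
r₁ = 3749 km = 3.749×10⁶ m.
r₂ = 13030 km = 1.303×10⁷ m.
Transfer ellipse a_t = (r₁ + r₂)/2 = 8.390×10⁶ m.
At r₁: circular v_c1 = √(μ/r₁) = 3380 m/s; transfer-periapsis v_p = √[μ(2/r₁ − 1/a_t)] = 4212 m/s.
Δv₁ = v_p − v_c1 = 832.3 m/s.

Δv ≈ 832 m/s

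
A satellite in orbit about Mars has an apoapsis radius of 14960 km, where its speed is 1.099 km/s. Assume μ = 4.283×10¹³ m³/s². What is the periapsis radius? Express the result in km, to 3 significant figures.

r_a = 1.496×10⁷ m.
Specific energy ε = v²/2 − μ/r = -2.259×10⁶ J/kg, so a = −μ/(2ε) = 9.480×10⁶ m.
The apsides satisfy r_p + r_a = 2a, so the periapsis radius is 2a − r_a = 3.999×10⁶ m = 3999.2 km.

periapsis radius ≈ 4000 km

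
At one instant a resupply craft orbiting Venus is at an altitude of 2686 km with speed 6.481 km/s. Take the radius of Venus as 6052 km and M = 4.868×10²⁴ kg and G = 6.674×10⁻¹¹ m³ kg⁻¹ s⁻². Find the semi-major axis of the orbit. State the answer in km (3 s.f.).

a ≈ 10000 km

μ = GM = 6.674×10⁻¹¹ × 4.868×10²⁴ = 3.249×10¹⁴ m³/s².
r = 6052 + 2686 = 8738.0 km = 8.738×10⁶ m.
Vis-viva rearranged: 1/a = 2/r − v²/μ = 2.289×10⁻⁷ − 1.293×10⁻⁷ = 9.960×10⁻⁸ m⁻¹.
a = 1.004×10⁷ m = 10040 km.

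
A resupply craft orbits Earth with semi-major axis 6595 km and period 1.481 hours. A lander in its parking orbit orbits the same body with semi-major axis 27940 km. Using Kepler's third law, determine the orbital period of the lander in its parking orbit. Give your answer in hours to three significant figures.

T₂ ≈ 12.9 hours

Kepler's third law: T² ∝ a³, so T₂ = T₁ (a₂/a₁)^(3/2).
a₂/a₁ = 4.237, (a₂/a₁)^(3/2) = 8.720.
T₂ = 1.481 × 8.720 = 12.91 hours.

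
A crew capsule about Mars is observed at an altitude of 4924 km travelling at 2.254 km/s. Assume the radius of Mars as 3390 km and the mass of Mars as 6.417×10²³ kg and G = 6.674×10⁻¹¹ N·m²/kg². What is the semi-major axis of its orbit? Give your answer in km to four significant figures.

μ = GM = 6.674×10⁻¹¹ × 6.417×10²³ = 4.283×10¹³ m³/s².
r = 3390 + 4924 = 8314.0 km = 8.314×10⁶ m.
Specific orbital energy ε = v²/2 − μ/r = (2254)²/2 − 4.283×10¹³/8.314×10⁶ = -2.611×10⁶ J/kg.
Since ε = −μ/(2a), a = −μ/(2ε) = 8.201×10⁶ m = 8201.5 km.

a ≈ 8201 km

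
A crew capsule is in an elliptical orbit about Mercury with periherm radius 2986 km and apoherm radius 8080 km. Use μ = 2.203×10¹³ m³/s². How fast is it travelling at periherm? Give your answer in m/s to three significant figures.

v ≈ 3280 m/s

Semi-major axis a = (r_p + r_a)/2 = 5533.0 km = 5.533×10⁶ m.
Vis-viva: v² = μ(2/r − 1/a) = 2.203×10¹³ × (6.698×10⁻⁷ − 1.807×10⁻⁷) = 1.077×10⁷ m²/s².
v = 3282 m/s.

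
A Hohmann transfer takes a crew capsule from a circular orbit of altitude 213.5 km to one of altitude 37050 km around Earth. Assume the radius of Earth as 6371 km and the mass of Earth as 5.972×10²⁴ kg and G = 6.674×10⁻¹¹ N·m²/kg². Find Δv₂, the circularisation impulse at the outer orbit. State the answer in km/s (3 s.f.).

Δv ≈ 1.47 km/s

μ = GM = 6.674×10⁻¹¹ × 5.972×10²⁴ = 3.986×10¹⁴ m³/s².
r₁ = 6371 + 213.5 = 6584.5 km = 6.5845×10⁶ m.
r₂ = 6371 + 37050 = 43421 km = 4.3421×10⁷ m.
Transfer ellipse a_t = (r₁ + r₂)/2 = 2.500×10⁷ m.
At r₁: circular v_c1 = √(μ/r₁) = 7780 m/s; transfer-perigee v_p = √[μ(2/r₁ − 1/a_t)] = 10250 m/s.
At r₂: circular v_c2 = √(μ/r₂) = 3030 m/s; transfer-apogee v_a = √[μ(2/r₂ − 1/a_t)] = 1555 m/s.
Δv₂ = v_c2 − v_a = 1475 m/s.
= 1.475 km/s.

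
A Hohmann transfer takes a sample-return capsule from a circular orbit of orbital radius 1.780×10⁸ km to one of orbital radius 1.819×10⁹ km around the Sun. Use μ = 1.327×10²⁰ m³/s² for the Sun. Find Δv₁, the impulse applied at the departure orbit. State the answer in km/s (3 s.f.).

Δv ≈ 9.55 km/s

r₁ = 1.780×10⁸ km = 1.780×10¹¹ m.
r₂ = 1.819×10⁹ km = 1.819×10¹² m.
Transfer ellipse a_t = (r₁ + r₂)/2 = 9.985×10¹¹ m.
At r₁: circular v_c1 = √(μ/r₁) = 27300 m/s; transfer-perihelion v_p = √[μ(2/r₁ − 1/a_t)] = 36850 m/s.
Δv₁ = v_p − v_c1 = 9549 m/s.
= 9.549 km/s.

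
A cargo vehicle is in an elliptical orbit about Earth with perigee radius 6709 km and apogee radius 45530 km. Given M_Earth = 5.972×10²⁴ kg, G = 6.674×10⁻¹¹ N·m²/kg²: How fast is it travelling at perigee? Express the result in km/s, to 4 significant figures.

v ≈ 10.18 km/s

μ = GM = 6.674×10⁻¹¹ × 5.972×10²⁴ = 3.986×10¹⁴ m³/s².
Semi-major axis a = (r_p + r_a)/2 = 26120 km = 2.612×10⁷ m.
Vis-viva: v² = μ(2/r − 1/a) = 3.986×10¹⁴ × (2.981×10⁻⁷ − 3.829×10⁻⁸) = 1.036×10⁸ m²/s².
v = 10180 m/s = 10.18 km/s.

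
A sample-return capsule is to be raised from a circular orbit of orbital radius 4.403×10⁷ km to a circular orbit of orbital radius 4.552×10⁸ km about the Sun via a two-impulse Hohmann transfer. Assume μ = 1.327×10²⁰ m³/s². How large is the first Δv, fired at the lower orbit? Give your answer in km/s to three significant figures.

Δv ≈ 19.2 km/s

r₁ = 4.403×10⁷ km = 4.403×10¹⁰ m.
r₂ = 4.552×10⁸ km = 4.552×10¹¹ m.
Transfer ellipse a_t = (r₁ + r₂)/2 = 2.496×10¹¹ m.
At r₁: circular v_c1 = √(μ/r₁) = 54900 m/s; transfer-perihelion v_p = √[μ(2/r₁ − 1/a_t)] = 74140 m/s.
Δv₁ = v_p − v_c1 = 19240 m/s.
= 19.24 km/s.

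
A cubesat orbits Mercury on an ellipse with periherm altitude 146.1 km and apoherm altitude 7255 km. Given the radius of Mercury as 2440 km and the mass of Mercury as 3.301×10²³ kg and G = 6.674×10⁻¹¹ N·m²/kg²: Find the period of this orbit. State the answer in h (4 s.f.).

T ≈ 5.658 h

μ = GM = 6.674×10⁻¹¹ × 3.301×10²³ = 2.203×10¹³ m³/s².
r_p = 2440 + 146.1 = 2586.1 km = 2.5861×10⁶ m.
r_a = 2440 + 7255 = 9695.0 km = 9.6950×10⁶ m.
Semi-major axis a = (r_p + r_a)/2 = (2586.1 + 9695.0)/2 = 6140.6 km = 6.141×10⁶ m.
By Kepler's third law T = 2π√(a³/μ) = 2π × 3.242×10³ = 2.037×10⁴ s.
= 5.658 h.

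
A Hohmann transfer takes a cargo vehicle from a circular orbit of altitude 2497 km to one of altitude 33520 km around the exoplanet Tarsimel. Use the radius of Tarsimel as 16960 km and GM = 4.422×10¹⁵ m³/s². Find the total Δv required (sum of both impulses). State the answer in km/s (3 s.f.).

Δv_total ≈ 5.42 km/s

r₁ = 16960 + 2497 = 19457 km = 1.9457×10⁷ m.
r₂ = 16960 + 33520 = 50480 km = 5.0480×10⁷ m.
Transfer ellipse a_t = (r₁ + r₂)/2 = 3.497×10⁷ m.
At r₁: circular v_c1 = √(μ/r₁) = 15080 m/s; transfer-periapsis v_p = √[μ(2/r₁ − 1/a_t)] = 18110 m/s.
Δv₁ = v_p − v_c1 = 3038 m/s.
At r₂: circular v_c2 = √(μ/r₂) = 9359 m/s; transfer-apoapsis v_a = √[μ(2/r₂ − 1/a_t)] = 6982 m/s.
Δv₂ = v_c2 − v_a = 2378 m/s.
Total Δv = Δv₁ + Δv₂ = 5416 m/s = 5.416 km/s.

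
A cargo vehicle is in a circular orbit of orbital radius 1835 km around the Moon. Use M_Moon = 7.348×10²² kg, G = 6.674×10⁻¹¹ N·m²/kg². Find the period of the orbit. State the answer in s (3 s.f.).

T ≈ 7050 s

μ = GM = 6.674×10⁻¹¹ × 7.348×10²² = 4.904×10¹² m³/s².
r = 1835 km = 1.835×10⁶ m.
Kepler's third law: T = 2π√(r³/μ) = 2π√((1.835×10⁶)³ / 4.904×10¹²).
r³/μ = 1.260×10⁶ s², so T = 2π × 1.122×10³ = 7.053×10³ s.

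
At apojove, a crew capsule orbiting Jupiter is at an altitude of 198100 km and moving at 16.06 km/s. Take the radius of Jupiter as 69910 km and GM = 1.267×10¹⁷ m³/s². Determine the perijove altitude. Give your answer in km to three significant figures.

perijove altitude ≈ 30600 km

r_a = 69910 + 198100 = 2.6801×10⁵ km = 2.680×10⁸ m.
Specific energy ε = v²/2 − μ/r = -3.438×10⁸ J/kg, so a = −μ/(2ε) = 1.843×10⁸ m.
The apsides satisfy r_p + r_a = 2a, so the perijove radius is 2a − r_a = 1.005×10⁸ m = 1.0054×10⁵ km.
Perijove altitude = 1.0054×10⁵ − 69910 = 30628 km.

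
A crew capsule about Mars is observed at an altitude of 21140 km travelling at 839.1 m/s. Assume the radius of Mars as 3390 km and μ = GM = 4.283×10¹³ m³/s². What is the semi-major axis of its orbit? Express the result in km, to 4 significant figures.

a ≈ 15360 km

r = 3390 + 21140 = 24530 km = 2.453×10⁷ m.
Specific orbital energy ε = v²/2 − μ/r = (839.1)²/2 − 4.283×10¹³/2.453×10⁷ = -1.394×10⁶ J/kg.
Since ε = −μ/(2a), a = −μ/(2ε) = 1.536×10⁷ m = 15362 km.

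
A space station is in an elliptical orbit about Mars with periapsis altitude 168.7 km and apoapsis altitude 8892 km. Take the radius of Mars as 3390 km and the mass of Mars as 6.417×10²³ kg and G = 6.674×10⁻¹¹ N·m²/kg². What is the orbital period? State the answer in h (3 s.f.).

μ = GM = 6.674×10⁻¹¹ × 6.417×10²³ = 4.283×10¹³ m³/s².
r_p = 3390 + 168.7 = 3558.7 km = 3.5587×10⁶ m.
r_a = 3390 + 8892 = 12282 km = 1.2282×10⁷ m.
Semi-major axis a = (r_p + r_a)/2 = (3558.7 + 12282)/2 = 7920.4 km = 7.920×10⁶ m.
By Kepler's third law T = 2π√(a³/μ) = 2π × 3.406×10³ = 2.140×10⁴ s.
= 5.945 h.

T ≈ 5.94 h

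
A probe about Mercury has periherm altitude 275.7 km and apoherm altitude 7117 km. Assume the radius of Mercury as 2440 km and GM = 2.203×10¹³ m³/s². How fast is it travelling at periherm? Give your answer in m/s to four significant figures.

r_p = 2440 + 275.7 = 2715.7 km = 2.7157×10⁶ m.
r_a = 2440 + 7117 = 9557.0 km = 9.5570×10⁶ m.
Semi-major axis a = (r_p + r_a)/2 = 6136.4 km = 6.136×10⁶ m.
Vis-viva: v² = μ(2/r − 1/a) = 2.203×10¹³ × (7.365×10⁻⁷ − 1.630×10⁻⁷) = 1.263×10⁷ m²/s².
v = 3554 m/s.

v ≈ 3554 m/s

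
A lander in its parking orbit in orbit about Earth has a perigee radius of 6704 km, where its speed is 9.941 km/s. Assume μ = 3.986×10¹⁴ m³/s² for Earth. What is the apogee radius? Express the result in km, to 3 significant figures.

apogee radius ≈ 33000 km

r_p = 6.704×10⁶ m.
Specific energy ε = v²/2 − μ/r = -1.005×10⁷ J/kg, so a = −μ/(2ε) = 1.984×10⁷ m.
The apsides satisfy r_p + r_a = 2a, so the apogee radius is 2a − r_p = 3.298×10⁷ m = 32976 km.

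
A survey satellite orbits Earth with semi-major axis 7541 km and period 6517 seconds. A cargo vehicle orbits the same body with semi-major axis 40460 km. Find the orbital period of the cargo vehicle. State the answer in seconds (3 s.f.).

T₂ ≈ 81000 seconds

Kepler's third law: T² ∝ a³, so T₂ = T₁ (a₂/a₁)^(3/2).
a₂/a₁ = 5.365, (a₂/a₁)^(3/2) = 12.43.
T₂ = 6517 × 12.43 = 80990 seconds.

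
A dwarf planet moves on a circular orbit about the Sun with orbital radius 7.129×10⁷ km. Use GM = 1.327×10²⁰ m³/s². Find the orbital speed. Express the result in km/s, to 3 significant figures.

r = 7.129×10⁷ km = 7.129×10¹⁰ m.
For a circular orbit v = √(μ/r) = √(1.327×10²⁰ / 7.129×10¹⁰) = √(1.861×10⁹) = 43140 m/s.
That is 43.14 km/s.

v ≈ 43.1 km/s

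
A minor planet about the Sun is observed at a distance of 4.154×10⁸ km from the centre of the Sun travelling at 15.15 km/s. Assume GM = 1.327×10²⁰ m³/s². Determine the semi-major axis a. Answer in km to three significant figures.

a ≈ 3.24×10⁸ km

r = 4.154×10¹¹ m.
Vis-viva rearranged: 1/a = 2/r − v²/μ = 4.815×10⁻¹² − 1.730×10⁻¹² = 3.085×10⁻¹² m⁻¹.
a = 3.241×10¹¹ m = 3.2415×10⁸ km.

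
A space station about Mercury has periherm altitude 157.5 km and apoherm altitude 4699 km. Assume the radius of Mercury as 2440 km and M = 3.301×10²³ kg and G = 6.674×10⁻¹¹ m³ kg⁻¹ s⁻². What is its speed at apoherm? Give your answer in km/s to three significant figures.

v ≈ 1.28 km/s

μ = GM = 6.674×10⁻¹¹ × 3.301×10²³ = 2.203×10¹³ m³/s².
r_p = 2440 + 157.5 = 2597.5 km = 2.5975×10⁶ m.
r_a = 2440 + 4699 = 7139.0 km = 7.1390×10⁶ m.
Semi-major axis a = (r_p + r_a)/2 = 4868.2 km = 4.868×10⁶ m.
Vis-viva: v² = μ(2/r − 1/a) = 2.203×10¹³ × (2.802×10⁻⁷ − 2.054×10⁻⁷) = 1.647×10⁶ m²/s².
v = 1283 m/s = 1.283 km/s.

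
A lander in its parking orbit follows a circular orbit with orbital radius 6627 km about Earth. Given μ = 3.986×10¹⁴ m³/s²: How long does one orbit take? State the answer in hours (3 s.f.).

r = 6627 km = 6.627×10⁶ m.
Kepler's third law: T = 2π√(r³/μ) = 2π√((6.627×10⁶)³ / 3.986×10¹⁴).
r³/μ = 7.302×10⁵ s², so T = 2π × 8.545×10² = 5.369×10³ s.
Converting: 5.369×10³ s ÷ 3600 = 1.491 hours.

T ≈ 1.49 hours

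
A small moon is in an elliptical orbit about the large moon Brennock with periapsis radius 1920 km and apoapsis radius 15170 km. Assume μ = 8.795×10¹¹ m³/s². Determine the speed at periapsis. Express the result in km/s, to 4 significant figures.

v ≈ 0.9018 km/s

Semi-major axis a = (r_p + r_a)/2 = 8545.0 km = 8.545×10⁶ m.
Vis-viva: v² = μ(2/r − 1/a) = 8.795×10¹¹ × (1.042×10⁻⁶ − 1.170×10⁻⁷) = 8.132×10⁵ m²/s².
v = 901.8 m/s = 0.9018 km/s.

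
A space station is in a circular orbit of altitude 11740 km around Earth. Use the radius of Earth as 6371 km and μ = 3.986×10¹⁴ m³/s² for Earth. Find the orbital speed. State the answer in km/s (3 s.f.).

v ≈ 4.69 km/s

r = 6371 + 11740 = 18111 km = 1.8111×10⁷ m.
For a circular orbit v = √(μ/r) = √(3.986×10¹⁴ / 1.811×10⁷) = √(2.201×10⁷) = 4691 m/s.
That is 4.691 km/s.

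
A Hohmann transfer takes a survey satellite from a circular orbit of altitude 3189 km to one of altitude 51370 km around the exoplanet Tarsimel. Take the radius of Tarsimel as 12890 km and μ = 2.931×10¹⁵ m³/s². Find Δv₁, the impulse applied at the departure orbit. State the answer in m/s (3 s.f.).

Δv ≈ 3580 m/s

r₁ = 12890 + 3189 = 16079 km = 1.6079×10⁷ m.
r₂ = 12890 + 51370 = 64260 km = 6.4260×10⁷ m.
Transfer ellipse a_t = (r₁ + r₂)/2 = 4.017×10⁷ m.
At r₁: circular v_c1 = √(μ/r₁) = 13500 m/s; transfer-periapsis v_p = √[μ(2/r₁ − 1/a_t)] = 17080 m/s.
Δv₁ = v_p − v_c1 = 3575 m/s.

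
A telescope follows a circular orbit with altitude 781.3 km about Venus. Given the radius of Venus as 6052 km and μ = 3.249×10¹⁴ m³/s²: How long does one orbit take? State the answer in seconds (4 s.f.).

r = 6052 + 781.3 = 6833.3 km = 6.8333×10⁶ m.
Kepler's third law: T = 2π√(r³/μ) = 2π√((6.833×10⁶)³ / 3.249×10¹⁴).
r³/μ = 9.821×10⁵ s², so T = 2π × 9.910×10² = 6.227×10³ s.

T ≈ 6227 seconds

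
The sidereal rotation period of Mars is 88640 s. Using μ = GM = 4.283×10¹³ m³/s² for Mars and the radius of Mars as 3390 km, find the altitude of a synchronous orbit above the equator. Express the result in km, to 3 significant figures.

h_sync ≈ 17000 km

A synchronous orbit has period T, so by Kepler's third law a = (μT²/4π²)^(1/3).
μT²/4π² = 4.283×10¹³ × (8.864×10⁴)² / 39.48 = 8.524×10²¹ m³.
a = 2.043×10⁷ m = 20428 km.
Altitude h = a − R = 20428 − 3390 = 17038 km.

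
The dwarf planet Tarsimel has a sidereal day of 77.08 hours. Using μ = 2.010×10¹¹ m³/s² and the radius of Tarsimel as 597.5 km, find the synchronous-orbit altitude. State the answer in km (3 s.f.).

T = 77.08 hours = 2.775×10⁵ s.
A synchronous orbit has period T, so by Kepler's third law a = (μT²/4π²)^(1/3).
μT²/4π² = 2.010×10¹¹ × (2.775×10⁵)² / 39.48 = 3.920×10²⁰ m³.
a = 7.319×10⁶ m = 7318.8 km.
Altitude h = a − R = 7318.8 − 597.5 = 6721.3 km.

h_sync ≈ 6720 km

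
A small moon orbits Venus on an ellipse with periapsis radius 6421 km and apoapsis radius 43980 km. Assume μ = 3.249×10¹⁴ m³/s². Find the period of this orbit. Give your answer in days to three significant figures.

T ≈ 0.51 days

Semi-major axis a = (r_p + r_a)/2 = (6421.0 + 43980)/2 = 25200 km = 2.520×10⁷ m.
By Kepler's third law T = 2π√(a³/μ) = 2π × 7.018×10³ = 4.410×10⁴ s.
= 0.5104 days.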